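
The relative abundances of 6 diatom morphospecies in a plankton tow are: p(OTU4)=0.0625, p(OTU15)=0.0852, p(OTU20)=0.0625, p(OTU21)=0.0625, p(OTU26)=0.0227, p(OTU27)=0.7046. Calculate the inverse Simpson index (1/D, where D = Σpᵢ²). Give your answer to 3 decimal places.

1.938

D = 0.0625² + 0.0852² + 0.0625² + 0.0625² + 0.0227² + 0.7046² = 0.003906 + 0.007259 + 0.003906 + 0.003906 + 0.000515 + 0.496461 = 0.515954 (working shown to 6 dp, full precision carried).
So 1/D = 1.93816, i.e. 1.938 to 3 decimal places.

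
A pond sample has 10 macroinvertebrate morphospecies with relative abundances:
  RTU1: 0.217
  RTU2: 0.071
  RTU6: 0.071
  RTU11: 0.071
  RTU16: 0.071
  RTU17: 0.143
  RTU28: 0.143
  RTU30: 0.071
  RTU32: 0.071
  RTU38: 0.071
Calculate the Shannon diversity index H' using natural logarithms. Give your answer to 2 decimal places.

2.20

Each pᵢ ln pᵢ term (working shown to 4 dp, full precision carried): 0.217×(-1.5279)=-0.3315, 0.071×(-2.6451)=-0.1878, 0.071×(-2.6451)=-0.1878, 0.071×(-2.6451)=-0.1878, 0.071×(-2.6451)=-0.1878, 0.143×(-1.9449)=-0.2781, 0.143×(-1.9449)=-0.2781, 0.071×(-2.6451)=-0.1878, 0.071×(-2.6451)=-0.1878, 0.071×(-2.6451)=-0.1878.
Sum = -2.2024, so H' = 2.20.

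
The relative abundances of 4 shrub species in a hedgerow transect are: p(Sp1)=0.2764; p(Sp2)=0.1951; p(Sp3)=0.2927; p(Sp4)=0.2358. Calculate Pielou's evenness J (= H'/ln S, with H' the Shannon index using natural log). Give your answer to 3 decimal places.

0.992

H' = −Σ pᵢ ln pᵢ = −((-0.35542) + (-0.31884) + (-0.35961) + (-0.34068)) = 1.37456 (working shown to 5 dp, full precision carried).
With S = 4 species, ln S = 1.38629, so J = 1.37456/1.38629 = 0.99153, i.e. 0.992 to 3 decimal places.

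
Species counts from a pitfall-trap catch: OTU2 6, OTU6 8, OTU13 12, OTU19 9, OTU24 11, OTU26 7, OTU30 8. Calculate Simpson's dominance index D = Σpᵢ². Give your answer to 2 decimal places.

0.15

Total N = 6+8+12+9+11+7+8 = 61, so the proportions are 0.0984, 0.1311, 0.1967, 0.1475, 0.1803, 0.1148, 0.1311 (working shown to 4 dp, full precision carried).
D = 0.0984² + 0.1311² + 0.1967² + 0.1475² + 0.1803² + 0.1148² + 0.1311² = 0.0097 + 0.0172 + 0.0387 + 0.0218 + 0.0325 + 0.0132 + 0.0172 = 0.1502.
To 2 decimal places, D = 0.15.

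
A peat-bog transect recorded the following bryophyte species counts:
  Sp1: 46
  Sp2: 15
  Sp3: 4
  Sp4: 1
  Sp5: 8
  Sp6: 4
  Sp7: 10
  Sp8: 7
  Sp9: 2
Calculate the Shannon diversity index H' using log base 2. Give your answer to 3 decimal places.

Total N = 46+15+4+1+8+4+10+7+2 = 97, so the proportions are 0.47423, 0.15464, 0.04124, 0.01031, 0.08247, 0.04124, 0.10309, 0.07216, 0.02062 (working shown to 5 dp, full precision carried).
Each pᵢ log₂ pᵢ term: 0.47423×(-1.07635)=-0.51043, 0.15464×(-2.69302)=-0.41645, 0.04124×(-4.59991)=-0.18969, 0.01031×(-6.59991)=-0.06804, 0.08247×(-3.59991)=-0.29690, 0.04124×(-4.59991)=-0.18969, 0.10309×(-3.27798)=-0.33794, 0.07216×(-3.79256)=-0.27369, 0.02062×(-5.59991)=-0.11546.
Sum = -2.39828, so H' = 2.398.

2.398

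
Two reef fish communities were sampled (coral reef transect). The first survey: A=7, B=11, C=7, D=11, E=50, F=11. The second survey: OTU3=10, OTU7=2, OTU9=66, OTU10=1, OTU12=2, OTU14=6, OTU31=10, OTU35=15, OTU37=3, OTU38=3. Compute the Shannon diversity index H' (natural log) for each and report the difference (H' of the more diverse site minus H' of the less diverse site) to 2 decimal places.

The first survey: N=97, proportions 0.07216, 0.1134, 0.07216, 0.1134, 0.51546, 0.1134, giving H' = 1.46157 (working shown to 5 dp, full precision carried).
The second survey: N=118, proportions 0.08475, 0.01695, 0.55932, 0.00847, 0.01695, 0.05085, 0.08475, 0.12712, 0.02542, 0.02542, giving H' = 1.52234.
Difference = |1.46157 − 1.52234| = 0.06077, i.e. 0.06 to 2 decimal places.

0.06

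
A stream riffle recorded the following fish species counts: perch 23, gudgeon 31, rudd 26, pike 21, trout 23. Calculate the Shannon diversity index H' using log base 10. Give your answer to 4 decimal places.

Total N = 23+31+26+21+23 = 124, so the proportions are 0.185484, 0.25, 0.209677, 0.169355, 0.185484 (working shown to 6 dp, full precision carried).
Each pᵢ log₁₀ pᵢ term: 0.185484×(-0.731694)=-0.135717, 0.25×(-0.602060)=-0.150515, 0.209677×(-0.678448)=-0.142255, 0.169355×(-0.771202)=-0.130607, 0.185484×(-0.731694)=-0.135717.
Sum = -0.694812, so H' = 0.6948.

0.6948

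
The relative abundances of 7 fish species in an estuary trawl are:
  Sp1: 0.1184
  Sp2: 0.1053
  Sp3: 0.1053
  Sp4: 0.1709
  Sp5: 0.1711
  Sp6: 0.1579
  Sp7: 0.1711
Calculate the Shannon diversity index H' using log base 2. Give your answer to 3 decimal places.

Each pᵢ log₂ pᵢ term (working shown to 5 dp, full precision carried): 0.1184×(-3.07826)=-0.36447, 0.1053×(-3.24742)=-0.34195, 0.1053×(-3.24742)=-0.34195, 0.1709×(-2.54878)=-0.43559, 0.1711×(-2.54709)=-0.43581, 0.1579×(-2.66292)=-0.42047, 0.1711×(-2.54709)=-0.43581.
Sum = -2.77605, so H' = 2.776.

2.776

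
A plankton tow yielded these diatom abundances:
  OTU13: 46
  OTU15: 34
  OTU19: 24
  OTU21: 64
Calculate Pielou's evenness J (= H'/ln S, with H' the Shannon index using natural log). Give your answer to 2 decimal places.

0.95

Total N = 46+34+24+64 = 168, so the proportions are 0.2738, 0.2024, 0.1429, 0.381 (working shown to 4 dp, full precision carried).
H' = −Σ pᵢ ln pᵢ = −((-0.3547) + (-0.3233) + (-0.2780) + (-0.3676)) = 1.3236.
With S = 4 species, ln S = 1.3863, so J = 1.3236/1.3863 = 0.9548, i.e. 0.95 to 2 decimal places.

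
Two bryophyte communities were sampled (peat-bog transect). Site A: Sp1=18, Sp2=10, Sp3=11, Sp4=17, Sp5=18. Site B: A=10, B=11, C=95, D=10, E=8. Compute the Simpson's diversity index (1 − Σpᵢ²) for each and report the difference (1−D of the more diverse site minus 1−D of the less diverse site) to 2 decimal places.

Site A: N=74, proportions 0.2432, 0.1351, 0.1486, 0.2297, 0.2432, giving 1−D = 0.7885 (working shown to 4 dp, full precision carried).
Site B: N=134, proportions 0.0746, 0.0821, 0.709, 0.0746, 0.0597, giving 1−D = 0.4759.
Difference = |0.7885 − 0.4759| = 0.3126, i.e. 0.31 to 2 decimal places.

0.31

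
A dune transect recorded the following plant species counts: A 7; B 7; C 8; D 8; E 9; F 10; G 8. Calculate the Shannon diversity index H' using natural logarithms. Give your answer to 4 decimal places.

Total N = 7+7+8+8+9+10+8 = 57, so the proportions are 0.122807, 0.122807, 0.140351, 0.140351, 0.157895, 0.175439, 0.140351 (working shown to 6 dp, full precision carried).
Each pᵢ ln pᵢ term: 0.122807×(-2.097141)=-0.257544, 0.122807×(-2.097141)=-0.257544, 0.140351×(-1.963610)=-0.275594, 0.140351×(-1.963610)=-0.275594, 0.157895×(-1.845827)=-0.291446, 0.175439×(-1.740466)=-0.305345, 0.140351×(-1.963610)=-0.275594.
Sum = -1.938662, so H' = 1.9387.

1.9387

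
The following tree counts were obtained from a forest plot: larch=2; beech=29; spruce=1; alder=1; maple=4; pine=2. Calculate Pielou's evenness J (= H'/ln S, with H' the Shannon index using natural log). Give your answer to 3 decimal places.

0.528

Total N = 2+29+1+1+4+2 = 39, so the proportions are 0.05128, 0.74359, 0.02564, 0.02564, 0.10256, 0.05128 (working shown to 5 dp, full precision carried).
H' = −Σ pᵢ ln pᵢ = −((-0.15233) + (-0.22030) + (-0.09394) + (-0.09394) + (-0.23357) + (-0.15233)) = 0.94640.
With S = 6 species, ln S = 1.79176, so J = 0.94640/1.79176 = 0.52820, i.e. 0.528 to 3 decimal places.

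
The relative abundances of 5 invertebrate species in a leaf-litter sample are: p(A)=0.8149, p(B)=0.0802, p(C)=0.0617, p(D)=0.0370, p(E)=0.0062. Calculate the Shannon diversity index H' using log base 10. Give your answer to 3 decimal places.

0.302

Each pᵢ log₁₀ pᵢ term (working shown to 5 dp, full precision carried): 0.8149×(-0.08890)=-0.07244, 0.0802×(-1.09583)=-0.08789, 0.0617×(-1.20971)=-0.07464, 0.037×(-1.43180)=-0.05298, 0.0062×(-2.20761)=-0.01369.
Sum = -0.30163, so H' = 0.302.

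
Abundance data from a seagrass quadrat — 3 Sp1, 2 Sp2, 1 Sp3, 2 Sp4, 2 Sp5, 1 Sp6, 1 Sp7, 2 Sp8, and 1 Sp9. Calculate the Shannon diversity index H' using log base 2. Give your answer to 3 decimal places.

3.057

Total N = 3+2+1+2+2+1+1+2+1 = 15, so the proportions are 0.2, 0.13333, 0.06667, 0.13333, 0.13333, 0.06667, 0.06667, 0.13333, 0.06667 (working shown to 5 dp, full precision carried).
Each pᵢ log₂ pᵢ term: 0.2×(-2.32193)=-0.46439, 0.13333×(-2.90689)=-0.38759, 0.06667×(-3.90689)=-0.26046, 0.13333×(-2.90689)=-0.38759, 0.13333×(-2.90689)=-0.38759, 0.06667×(-3.90689)=-0.26046, 0.06667×(-3.90689)=-0.26046, 0.13333×(-2.90689)=-0.38759, 0.06667×(-3.90689)=-0.26046.
Sum = -3.05656, so H' = 3.057.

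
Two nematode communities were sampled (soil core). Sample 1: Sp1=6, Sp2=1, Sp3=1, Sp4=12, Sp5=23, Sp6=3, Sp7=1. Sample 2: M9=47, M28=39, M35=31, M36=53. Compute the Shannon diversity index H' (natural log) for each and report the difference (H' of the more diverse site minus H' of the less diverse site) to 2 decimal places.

Sample 1: N=47, proportions 0.1277, 0.0213, 0.0213, 0.2553, 0.4894, 0.0638, 0.0213, giving H' = 1.3825 (working shown to 4 dp, full precision carried).
Sample 2: N=170, proportions 0.2765, 0.2294, 0.1824, 0.3118, giving H' = 1.3669.
Difference = |1.3825 − 1.3669| = 0.0156, i.e. 0.02 to 2 decimal places.

0.02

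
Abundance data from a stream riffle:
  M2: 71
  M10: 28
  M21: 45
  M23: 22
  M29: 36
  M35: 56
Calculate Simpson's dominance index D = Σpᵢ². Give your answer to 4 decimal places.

0.1918

Total N = 71+28+45+22+36+56 = 258, so the proportions are 0.275194, 0.108527, 0.174419, 0.085271, 0.139535, 0.217054 (working shown to 6 dp, full precision carried).
D = 0.275194² + 0.108527² + 0.174419² + 0.085271² + 0.139535² + 0.217054² = 0.075732 + 0.011778 + 0.030422 + 0.007271 + 0.019470 + 0.047113 = 0.191785.
To 4 decimal places, D = 0.1918.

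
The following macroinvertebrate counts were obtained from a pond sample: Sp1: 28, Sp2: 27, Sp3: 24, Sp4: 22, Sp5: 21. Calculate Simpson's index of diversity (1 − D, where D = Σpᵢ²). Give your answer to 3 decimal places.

0.798

Total N = 28+27+24+22+21 = 122, so the proportions are 0.22951, 0.22131, 0.19672, 0.18033, 0.17213 (working shown to 5 dp, full precision carried).
D = 0.22951² + 0.22131² + 0.19672² + 0.18033² + 0.17213² = 0.05267 + 0.04898 + 0.03870 + 0.03252 + 0.02963 = 0.20250.
So 1 − D = 0.79750, i.e. 0.798 to 3 decimal places.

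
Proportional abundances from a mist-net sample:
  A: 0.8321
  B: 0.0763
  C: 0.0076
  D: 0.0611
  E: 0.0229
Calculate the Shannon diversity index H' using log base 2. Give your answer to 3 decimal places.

0.929

Each pᵢ log₂ pᵢ term (working shown to 5 dp, full precision carried): 0.8321×(-0.26517)=-0.22065, 0.0763×(-3.71217)=-0.28324, 0.0076×(-7.03978)=-0.05350, 0.0611×(-4.03268)=-0.24640, 0.0229×(-5.44851)=-0.12477.
Sum = -0.92856, so H' = 0.929.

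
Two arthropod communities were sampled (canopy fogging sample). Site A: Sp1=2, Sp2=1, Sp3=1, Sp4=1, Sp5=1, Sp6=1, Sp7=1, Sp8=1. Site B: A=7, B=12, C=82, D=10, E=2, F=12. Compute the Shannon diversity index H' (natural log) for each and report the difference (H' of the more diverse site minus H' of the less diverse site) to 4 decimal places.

0.8871

Site A: N=9, proportions 0.222222, 0.111111, 0.111111, 0.111111, 0.111111, 0.111111, 0.111111, 0.111111, giving H' = 2.043192 (working shown to 6 dp, full precision carried).
Site B: N=125, proportions 0.056, 0.096, 0.656, 0.08, 0.016, 0.096, giving H' = 1.156136.
Difference = |2.043192 − 1.156136| = 0.887056, i.e. 0.8871 to 4 decimal places.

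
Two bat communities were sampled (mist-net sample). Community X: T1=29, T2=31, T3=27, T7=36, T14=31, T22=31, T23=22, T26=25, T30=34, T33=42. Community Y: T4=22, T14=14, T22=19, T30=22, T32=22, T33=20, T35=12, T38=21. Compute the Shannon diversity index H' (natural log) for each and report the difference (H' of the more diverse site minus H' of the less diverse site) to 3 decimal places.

Community X: N=308, proportions 0.09416, 0.10065, 0.08766, 0.11688, 0.10065, 0.10065, 0.07143, 0.08117, 0.11039, 0.13636, giving H' = 2.28737 (working shown to 5 dp, full precision carried).
Community Y: N=152, proportions 0.14474, 0.09211, 0.125, 0.14474, 0.14474, 0.13158, 0.07895, 0.13816, giving H' = 2.05961.
Difference = |2.28737 − 2.05961| = 0.22776, i.e. 0.228 to 3 decimal places.

0.228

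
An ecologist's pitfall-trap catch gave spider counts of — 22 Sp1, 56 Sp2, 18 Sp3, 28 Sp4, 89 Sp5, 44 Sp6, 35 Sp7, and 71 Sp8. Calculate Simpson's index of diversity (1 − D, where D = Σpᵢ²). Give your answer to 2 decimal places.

0.84

Total N = 22+56+18+28+89+44+35+71 = 363, so the proportions are 0.0606, 0.1543, 0.0496, 0.0771, 0.2452, 0.1212, 0.0964, 0.1956 (working shown to 4 dp, full precision carried).
D = 0.0606² + 0.1543² + 0.0496² + 0.0771² + 0.2452² + 0.1212² + 0.0964² + 0.1956² = 0.0037 + 0.0238 + 0.0025 + 0.0059 + 0.0601 + 0.0147 + 0.0093 + 0.0383 = 0.1582.
So 1 − D = 0.8418, i.e. 0.84 to 2 decimal places.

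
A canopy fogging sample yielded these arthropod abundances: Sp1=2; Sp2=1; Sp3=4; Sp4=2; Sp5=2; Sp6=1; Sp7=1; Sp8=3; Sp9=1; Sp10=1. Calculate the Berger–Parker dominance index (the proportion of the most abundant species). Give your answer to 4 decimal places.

0.2222

Total N = 2+1+4+2+2+1+1+3+1+1 = 18, so the proportions are 0.111111, 0.055556, 0.222222, 0.111111, 0.111111, 0.055556, 0.055556, 0.166667, 0.055556, 0.055556 (working shown to 6 dp, full precision carried).
The largest proportion is 0.222222, i.e. d = 0.2222 to 4 decimal places.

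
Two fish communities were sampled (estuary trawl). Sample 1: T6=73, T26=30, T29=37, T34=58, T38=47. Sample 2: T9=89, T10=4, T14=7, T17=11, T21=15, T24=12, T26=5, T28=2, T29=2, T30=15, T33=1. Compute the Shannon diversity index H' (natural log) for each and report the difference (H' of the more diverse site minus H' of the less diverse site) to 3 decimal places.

Sample 1: N=245, proportions 0.29796, 0.12245, 0.15102, 0.23673, 0.19184, giving H' = 1.56123 (working shown to 5 dp, full precision carried).
Sample 2: N=163, proportions 0.54601, 0.02454, 0.04294, 0.06748, 0.09202, 0.07362, 0.03067, 0.01227, 0.01227, 0.09202, 0.00613, giving H' = 1.61576.
Difference = |1.56123 − 1.61576| = 0.05453, i.e. 0.055 to 3 decimal places.

0.055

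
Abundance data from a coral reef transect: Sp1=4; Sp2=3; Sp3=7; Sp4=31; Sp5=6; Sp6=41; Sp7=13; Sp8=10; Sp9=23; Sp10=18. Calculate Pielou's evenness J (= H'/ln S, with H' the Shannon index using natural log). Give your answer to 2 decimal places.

0.88

Total N = 4+3+7+31+6+41+13+10+23+18 = 156, so the proportions are 0.0256, 0.0192, 0.0449, 0.1987, 0.0385, 0.2628, 0.0833, 0.0641, 0.1474, 0.1154 (working shown to 4 dp, full precision carried).
H' = −Σ pᵢ ln pᵢ = −((-0.0939) + (-0.0760) + (-0.1393) + (-0.3211) + (-0.1253) + (-0.3512) + (-0.2071) + (-0.1761) + (-0.2822) + (-0.2492)) = 2.0214.
With S = 10 species, ln S = 2.3026, so J = 2.0214/2.3026 = 0.8779, i.e. 0.88 to 2 decimal places.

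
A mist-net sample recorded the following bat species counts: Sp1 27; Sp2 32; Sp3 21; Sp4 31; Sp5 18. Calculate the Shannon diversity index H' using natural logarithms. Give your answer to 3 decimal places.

Total N = 27+32+21+31+18 = 129, so the proportions are 0.2093, 0.24806, 0.16279, 0.24031, 0.13953 (working shown to 5 dp, full precision carried).
Each pᵢ ln pᵢ term: 0.2093×(-1.56398)=-0.32734, 0.24806×(-1.39408)=-0.34582, 0.16279×(-1.81529)=-0.29551, 0.24031×(-1.42583)=-0.34264, 0.13953×(-1.96944)=-0.27481.
Sum = -1.58612, so H' = 1.586.

1.586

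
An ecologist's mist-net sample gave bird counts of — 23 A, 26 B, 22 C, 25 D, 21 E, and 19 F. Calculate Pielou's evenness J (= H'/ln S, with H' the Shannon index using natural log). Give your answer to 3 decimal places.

0.997

Total N = 23+26+22+25+21+19 = 136, so the proportions are 0.16912, 0.19118, 0.16176, 0.18382, 0.15441, 0.13971 (working shown to 5 dp, full precision carried).
H' = −Σ pᵢ ln pᵢ = −((-0.30055) + (-0.31631) + (-0.29467) + (-0.31136) + (-0.28846) + (-0.27497)) = 1.78632.
With S = 6 species, ln S = 1.79176, so J = 1.78632/1.79176 = 0.99697, i.e. 0.997 to 3 decimal places.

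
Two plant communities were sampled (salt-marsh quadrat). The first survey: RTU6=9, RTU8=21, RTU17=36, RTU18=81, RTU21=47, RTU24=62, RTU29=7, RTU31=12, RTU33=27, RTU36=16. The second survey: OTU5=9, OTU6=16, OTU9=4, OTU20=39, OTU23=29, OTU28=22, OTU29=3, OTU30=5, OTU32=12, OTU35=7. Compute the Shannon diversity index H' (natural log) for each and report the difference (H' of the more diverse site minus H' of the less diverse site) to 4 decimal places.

The first survey: N=318, proportions 0.028302, 0.066038, 0.113208, 0.254717, 0.147799, 0.194969, 0.022013, 0.037736, 0.084906, 0.050314, giving H' = 2.044141 (working shown to 6 dp, full precision carried).
The second survey: N=146, proportions 0.061644, 0.109589, 0.027397, 0.267123, 0.19863, 0.150685, 0.020548, 0.034247, 0.082192, 0.047945, giving H' = 2.017865.
Difference = |2.044141 − 2.017865| = 0.026276, i.e. 0.0263 to 4 decimal places.

0.0263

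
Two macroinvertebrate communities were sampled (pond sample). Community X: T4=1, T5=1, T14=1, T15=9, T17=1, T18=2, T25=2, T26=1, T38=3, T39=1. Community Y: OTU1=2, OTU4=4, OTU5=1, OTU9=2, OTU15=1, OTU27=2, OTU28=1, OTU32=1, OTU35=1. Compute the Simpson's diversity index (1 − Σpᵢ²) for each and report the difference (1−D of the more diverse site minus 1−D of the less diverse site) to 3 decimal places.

Community X: N=22, proportions 0.04545, 0.04545, 0.04545, 0.40909, 0.04545, 0.09091, 0.09091, 0.04545, 0.13636, 0.04545, giving 1−D = 0.78512 (working shown to 5 dp, full precision carried).
Community Y: N=15, proportions 0.13333, 0.26667, 0.06667, 0.13333, 0.06667, 0.13333, 0.06667, 0.06667, 0.06667, giving 1−D = 0.85333.
Difference = |0.78512 − 0.85333| = 0.06821, i.e. 0.068 to 3 decimal places.

0.068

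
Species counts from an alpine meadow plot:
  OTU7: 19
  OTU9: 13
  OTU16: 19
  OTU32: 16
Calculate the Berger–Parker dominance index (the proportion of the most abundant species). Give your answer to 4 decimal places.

0.2836

Total N = 19+13+19+16 = 67, so the proportions are 0.283582, 0.19403, 0.283582, 0.238806 (working shown to 6 dp, full precision carried).
The largest proportion is 0.283582, i.e. d = 0.2836 to 4 decimal places.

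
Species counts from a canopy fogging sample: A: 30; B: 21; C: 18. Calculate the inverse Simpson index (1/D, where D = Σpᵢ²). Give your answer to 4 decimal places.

Total N = 30+21+18 = 69, so the proportions are 0.4347826, 0.3043478, 0.2608696 (working shown to 7 dp, full precision carried).
D = 0.4347826² + 0.3043478² + 0.2608696² = 0.1890359 + 0.0926276 + 0.0680529 = 0.3497164.
So 1/D = 2.859459, i.e. 2.8595 to 4 decimal places.

2.8595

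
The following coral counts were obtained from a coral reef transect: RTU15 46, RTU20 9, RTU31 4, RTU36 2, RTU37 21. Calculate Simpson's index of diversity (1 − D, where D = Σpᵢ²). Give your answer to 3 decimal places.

0.605

Total N = 46+9+4+2+21 = 82, so the proportions are 0.56098, 0.10976, 0.04878, 0.02439, 0.2561 (working shown to 5 dp, full precision carried).
D = 0.56098² + 0.10976² + 0.04878² + 0.02439² + 0.2561² = 0.31469 + 0.01205 + 0.00238 + 0.00059 + 0.06559 = 0.39530.
So 1 − D = 0.60470, i.e. 0.605 to 3 decimal places.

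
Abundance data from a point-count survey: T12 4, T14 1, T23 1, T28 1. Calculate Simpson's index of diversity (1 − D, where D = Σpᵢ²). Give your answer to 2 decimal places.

0.61

Total N = 4+1+1+1 = 7, so the proportions are 0.5714, 0.1429, 0.1429, 0.1429 (working shown to 4 dp, full precision carried).
D = 0.5714² + 0.1429² + 0.1429² + 0.1429² = 0.3265 + 0.0204 + 0.0204 + 0.0204 = 0.3878.
So 1 − D = 0.6122, i.e. 0.61 to 2 decimal places.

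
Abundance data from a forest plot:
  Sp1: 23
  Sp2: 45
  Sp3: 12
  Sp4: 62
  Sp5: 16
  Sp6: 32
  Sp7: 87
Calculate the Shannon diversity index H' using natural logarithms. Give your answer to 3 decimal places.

Total N = 23+45+12+62+16+32+87 = 277, so the proportions are 0.08303, 0.16245, 0.04332, 0.22383, 0.05776, 0.11552, 0.31408 (working shown to 5 dp, full precision carried).
Each pᵢ ln pᵢ term: 0.08303×(-2.48852)=-0.20663, 0.16245×(-1.81736)=-0.29524, 0.04332×(-3.13911)=-0.13599, 0.22383×(-1.49688)=-0.33504, 0.05776×(-2.85143)=-0.16470, 0.11552×(-2.15828)=-0.24933, 0.31408×(-1.15811)=-0.36374.
Sum = -1.75067, so H' = 1.751.

1.751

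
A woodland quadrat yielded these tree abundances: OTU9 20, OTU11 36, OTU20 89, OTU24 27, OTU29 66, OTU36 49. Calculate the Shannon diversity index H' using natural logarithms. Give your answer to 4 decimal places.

Total N = 20+36+89+27+66+49 = 287, so the proportions are 0.069686, 0.125436, 0.310105, 0.094077, 0.229965, 0.170732 (working shown to 6 dp, full precision carried).
Each pᵢ ln pᵢ term: 0.069686×(-2.663750)=-0.185627, 0.125436×(-2.075963)=-0.260400, 0.310105×(-1.170846)=-0.363085, 0.094077×(-2.363645)=-0.222364, 0.229965×(-1.469827)=-0.338009, 0.170732×(-1.767662)=-0.301796.
Sum = -1.671280, so H' = 1.6713.

1.6713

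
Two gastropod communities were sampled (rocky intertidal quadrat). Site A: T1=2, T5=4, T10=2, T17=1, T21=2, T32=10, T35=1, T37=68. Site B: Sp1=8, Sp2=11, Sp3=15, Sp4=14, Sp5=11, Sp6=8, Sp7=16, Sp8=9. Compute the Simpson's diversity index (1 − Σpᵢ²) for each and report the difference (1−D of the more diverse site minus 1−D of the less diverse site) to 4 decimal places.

Site A: N=90, proportions 0.0222222, 0.0444444, 0.0222222, 0.0111111, 0.0222222, 0.1111111, 0.0111111, 0.7555556, giving 1−D = 0.4130864 (working shown to 7 dp, full precision carried).
Site B: N=92, proportions 0.0869565, 0.1195652, 0.1630435, 0.1521739, 0.1195652, 0.0869565, 0.173913, 0.0978261, giving 1−D = 0.8667297.
Difference = |0.4130864 − 0.8667297| = 0.4536433, i.e. 0.4536 to 4 decimal places.

0.4536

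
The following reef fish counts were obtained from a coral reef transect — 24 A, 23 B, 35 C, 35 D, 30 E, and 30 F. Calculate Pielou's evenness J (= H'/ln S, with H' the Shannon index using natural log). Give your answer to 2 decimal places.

Total N = 24+23+35+35+30+30 = 177, so the proportions are 0.1356, 0.1299, 0.1977, 0.1977, 0.1695, 0.1695 (working shown to 4 dp, full precision carried).
H' = −Σ pᵢ ln pᵢ = −((-0.2709) + (-0.2652) + (-0.3205) + (-0.3205) + (-0.3008) + (-0.3008)) = 1.7788.
With S = 6 species, ln S = 1.7918, so J = 1.7788/1.7918 = 0.9928, i.e. 0.99 to 2 decimal places.

0.99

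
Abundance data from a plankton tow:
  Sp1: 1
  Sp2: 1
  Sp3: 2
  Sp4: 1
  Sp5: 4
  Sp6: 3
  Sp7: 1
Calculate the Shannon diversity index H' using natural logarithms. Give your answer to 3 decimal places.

1.778

Total N = 1+1+2+1+4+3+1 = 13, so the proportions are 0.07692, 0.07692, 0.15385, 0.07692, 0.30769, 0.23077, 0.07692 (working shown to 5 dp, full precision carried).
Each pᵢ ln pᵢ term: 0.07692×(-2.56495)=-0.19730, 0.07692×(-2.56495)=-0.19730, 0.15385×(-1.87180)=-0.28797, 0.07692×(-2.56495)=-0.19730, 0.30769×(-1.17865)=-0.36266, 0.23077×(-1.46634)=-0.33839, 0.07692×(-2.56495)=-0.19730.
Sum = -1.77823, so H' = 1.778.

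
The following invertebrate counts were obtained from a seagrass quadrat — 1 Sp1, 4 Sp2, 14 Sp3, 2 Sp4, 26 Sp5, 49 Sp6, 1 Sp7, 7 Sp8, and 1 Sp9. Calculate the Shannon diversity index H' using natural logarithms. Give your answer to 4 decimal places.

1.4834

Total N = 1+4+14+2+26+49+1+7+1 = 105, so the proportions are 0.009524, 0.038095, 0.133333, 0.019048, 0.247619, 0.466667, 0.009524, 0.066667, 0.009524 (working shown to 6 dp, full precision carried).
Each pᵢ ln pᵢ term: 0.009524×(-4.653960)=-0.044323, 0.038095×(-3.267666)=-0.124483, 0.133333×(-2.014903)=-0.268654, 0.019048×(-3.960813)=-0.075444, 0.247619×(-1.395864)=-0.345642, 0.466667×(-0.762140)=-0.355665, 0.009524×(-4.653960)=-0.044323, 0.066667×(-2.708050)=-0.180537, 0.009524×(-4.653960)=-0.044323.
Sum = -1.483395, so H' = 1.4834.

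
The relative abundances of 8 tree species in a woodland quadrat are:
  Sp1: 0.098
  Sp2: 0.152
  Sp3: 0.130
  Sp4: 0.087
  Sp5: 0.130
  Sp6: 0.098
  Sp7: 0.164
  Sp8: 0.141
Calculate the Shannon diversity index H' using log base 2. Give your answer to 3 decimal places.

Each pᵢ log₂ pᵢ term (working shown to 5 dp, full precision carried): 0.098×(-3.35107)=-0.32841, 0.152×(-2.71786)=-0.41311, 0.13×(-2.94342)=-0.38264, 0.087×(-3.52284)=-0.30649, 0.13×(-2.94342)=-0.38264, 0.098×(-3.35107)=-0.32841, 0.164×(-2.60823)=-0.42775, 0.141×(-2.82623)=-0.39850.
Sum = -2.96795, so H' = 2.968.

2.968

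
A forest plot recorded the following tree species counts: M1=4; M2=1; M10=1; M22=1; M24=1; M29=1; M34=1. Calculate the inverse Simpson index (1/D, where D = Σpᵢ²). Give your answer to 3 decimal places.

Total N = 4+1+1+1+1+1+1 = 10, so the proportions are 0.4, 0.1, 0.1, 0.1, 0.1, 0.1, 0.1 (working shown to 7 dp, full precision carried).
D = 0.4² + 0.1² + 0.1² + 0.1² + 0.1² + 0.1² + 0.1² = 0.1600000 + 0.0100000 + 0.0100000 + 0.0100000 + 0.0100000 + 0.0100000 + 0.0100000 = 0.2200000.
So 1/D = 4.54545, i.e. 4.545 to 3 decimal places.

4.545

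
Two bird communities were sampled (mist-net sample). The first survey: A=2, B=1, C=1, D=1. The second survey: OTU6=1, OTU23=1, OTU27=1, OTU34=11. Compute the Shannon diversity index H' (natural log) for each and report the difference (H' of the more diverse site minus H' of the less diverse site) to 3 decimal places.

0.577

The first survey: N=5, proportions 0.4, 0.2, 0.2, 0.2, giving H' = 1.33218 (working shown to 5 dp, full precision carried).
The second survey: N=14, proportions 0.07143, 0.07143, 0.07143, 0.78571, giving H' = 0.75500.
Difference = |1.33218 − 0.75500| = 0.57718, i.e. 0.577 to 3 decimal places.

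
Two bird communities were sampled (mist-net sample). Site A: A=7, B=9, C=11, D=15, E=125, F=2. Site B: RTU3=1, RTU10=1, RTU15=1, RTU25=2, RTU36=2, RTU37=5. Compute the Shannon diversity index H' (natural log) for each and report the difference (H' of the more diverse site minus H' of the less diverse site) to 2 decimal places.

Site A: N=169, proportions 0.04142, 0.05325, 0.06509, 0.08876, 0.73964, 0.01183, giving H' = 0.95641 (working shown to 5 dp, full precision carried).
Site B: N=12, proportions 0.08333, 0.08333, 0.08333, 0.16667, 0.16667, 0.41667, giving H' = 1.58326.
Difference = |0.95641 − 1.58326| = 0.62685, i.e. 0.63 to 2 decimal places.

0.63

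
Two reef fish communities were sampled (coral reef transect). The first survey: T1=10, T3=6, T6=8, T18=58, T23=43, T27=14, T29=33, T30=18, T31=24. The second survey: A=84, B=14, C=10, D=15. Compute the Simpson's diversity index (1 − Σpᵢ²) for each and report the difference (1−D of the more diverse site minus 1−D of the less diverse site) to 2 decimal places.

0.33

The first survey: N=214, proportions 0.0467, 0.028, 0.0374, 0.271, 0.2009, 0.0654, 0.1542, 0.0841, 0.1121, giving 1−D = 0.8341 (working shown to 4 dp, full precision carried).
The second survey: N=123, proportions 0.6829, 0.1138, 0.0813, 0.122, giving 1−D = 0.4992.
Difference = |0.8341 − 0.4992| = 0.3349, i.e. 0.33 to 2 decimal places.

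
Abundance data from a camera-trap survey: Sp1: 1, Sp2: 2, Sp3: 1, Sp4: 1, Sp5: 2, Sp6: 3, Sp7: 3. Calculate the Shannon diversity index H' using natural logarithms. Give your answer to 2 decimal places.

1.84

Total N = 1+2+1+1+2+3+3 = 13, so the proportions are 0.0769, 0.1538, 0.0769, 0.0769, 0.1538, 0.2308, 0.2308 (working shown to 4 dp, full precision carried).
Each pᵢ ln pᵢ term: 0.0769×(-2.5649)=-0.1973, 0.1538×(-1.8718)=-0.2880, 0.0769×(-2.5649)=-0.1973, 0.0769×(-2.5649)=-0.1973, 0.1538×(-1.8718)=-0.2880, 0.2308×(-1.4663)=-0.3384, 0.2308×(-1.4663)=-0.3384.
Sum = -1.8446, so H' = 1.84.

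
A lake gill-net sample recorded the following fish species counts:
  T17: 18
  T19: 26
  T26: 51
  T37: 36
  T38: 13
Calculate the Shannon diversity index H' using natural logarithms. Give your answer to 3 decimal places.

1.500

Total N = 18+26+51+36+13 = 144, so the proportions are 0.125, 0.18056, 0.35417, 0.25, 0.09028 (working shown to 5 dp, full precision carried).
Each pᵢ ln pᵢ term: 0.125×(-2.07944)=-0.25993, 0.18056×(-1.71172)=-0.30906, 0.35417×(-1.03799)=-0.36762, 0.25×(-1.38629)=-0.34657, 0.09028×(-2.40486)=-0.21711.
Sum = -1.50029, so H' = 1.500.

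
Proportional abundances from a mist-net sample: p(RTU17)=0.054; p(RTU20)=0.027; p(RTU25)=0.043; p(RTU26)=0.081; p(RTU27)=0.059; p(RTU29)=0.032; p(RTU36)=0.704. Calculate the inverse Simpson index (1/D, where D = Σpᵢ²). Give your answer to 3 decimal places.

D = 0.054² + 0.027² + 0.043² + 0.081² + 0.059² + 0.032² + 0.704² = 0.002916 + 0.000729 + 0.001849 + 0.006561 + 0.003481 + 0.001024 + 0.495616 = 0.512176 (working shown to 6 dp, full precision carried).
So 1/D = 1.95245, i.e. 1.952 to 3 decimal places.

1.952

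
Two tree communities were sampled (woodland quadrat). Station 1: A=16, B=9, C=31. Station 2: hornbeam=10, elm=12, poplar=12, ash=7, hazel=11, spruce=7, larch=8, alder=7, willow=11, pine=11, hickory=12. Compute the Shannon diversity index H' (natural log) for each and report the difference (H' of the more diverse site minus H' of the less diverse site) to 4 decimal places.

Station 1: N=56, proportions 0.285714, 0.160714, 0.553571, giving H' = 0.979101 (working shown to 6 dp, full precision carried).
Station 2: N=108, proportions 0.092593, 0.111111, 0.111111, 0.064815, 0.101852, 0.064815, 0.074074, 0.064815, 0.101852, 0.101852, 0.111111, giving H' = 2.375532.
Difference = |0.979101 − 2.375532| = 1.396431, i.e. 1.3964 to 4 decimal places.

1.3964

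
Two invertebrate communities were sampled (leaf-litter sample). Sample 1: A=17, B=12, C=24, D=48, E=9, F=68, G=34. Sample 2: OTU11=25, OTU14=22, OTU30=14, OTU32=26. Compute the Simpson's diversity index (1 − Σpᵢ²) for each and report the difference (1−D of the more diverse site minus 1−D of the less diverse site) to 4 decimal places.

Sample 1: N=212, proportions 0.0801887, 0.0566038, 0.1132075, 0.2264151, 0.0424528, 0.3207547, 0.1603774, giving 1−D = 0.7958793 (working shown to 7 dp, full precision carried).
Sample 2: N=87, proportions 0.2873563, 0.2528736, 0.1609195, 0.2988506, giving 1−D = 0.7382745.
Difference = |0.7958793 − 0.7382745| = 0.0576048, i.e. 0.0576 to 4 decimal places.

0.0576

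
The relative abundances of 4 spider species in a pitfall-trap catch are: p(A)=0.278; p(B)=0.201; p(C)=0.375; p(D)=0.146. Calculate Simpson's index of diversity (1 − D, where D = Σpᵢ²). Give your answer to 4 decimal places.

0.7204

D = 0.278² + 0.201² + 0.375² + 0.146² = 0.077284 + 0.040401 + 0.140625 + 0.021316 = 0.279626 (working shown to 6 dp, full precision carried).
So 1 − D = 0.720374, i.e. 0.7204 to 4 decimal places.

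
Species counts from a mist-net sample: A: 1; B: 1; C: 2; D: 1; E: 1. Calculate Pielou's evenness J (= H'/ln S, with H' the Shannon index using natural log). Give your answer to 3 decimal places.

0.970

Total N = 1+1+2+1+1 = 6, so the proportions are 0.16667, 0.16667, 0.33333, 0.16667, 0.16667 (working shown to 5 dp, full precision carried).
H' = −Σ pᵢ ln pᵢ = −((-0.29863) + (-0.29863) + (-0.36620) + (-0.29863) + (-0.29863)) = 1.56071.
With S = 5 species, ln S = 1.60944, so J = 1.56071/1.60944 = 0.96972, i.e. 0.970 to 3 decimal places.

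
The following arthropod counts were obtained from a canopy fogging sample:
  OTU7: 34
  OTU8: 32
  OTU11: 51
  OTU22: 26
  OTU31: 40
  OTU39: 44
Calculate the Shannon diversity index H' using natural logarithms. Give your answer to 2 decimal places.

1.77

Total N = 34+32+51+26+40+44 = 227, so the proportions are 0.1498, 0.141, 0.2247, 0.1145, 0.1762, 0.1938 (working shown to 4 dp, full precision carried).
Each pᵢ ln pᵢ term: 0.1498×(-1.8986)=-0.2844, 0.141×(-1.9592)=-0.2762, 0.2247×(-1.4931)=-0.3355, 0.1145×(-2.1669)=-0.2482, 0.1762×(-1.7361)=-0.3059, 0.1938×(-1.6408)=-0.3180.
Sum = -1.7682, so H' = 1.77.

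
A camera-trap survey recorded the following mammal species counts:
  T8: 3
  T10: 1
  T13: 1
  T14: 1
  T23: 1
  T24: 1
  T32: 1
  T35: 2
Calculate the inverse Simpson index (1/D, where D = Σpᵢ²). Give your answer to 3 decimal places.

6.368

Total N = 3+1+1+1+1+1+1+2 = 11, so the proportions are 0.2727273, 0.0909091, 0.0909091, 0.0909091, 0.0909091, 0.0909091, 0.0909091, 0.1818182 (working shown to 7 dp, full precision carried).
D = 0.2727273² + 0.0909091² + 0.0909091² + 0.0909091² + 0.0909091² + 0.0909091² + 0.0909091² + 0.1818182² = 0.0743802 + 0.0082645 + 0.0082645 + 0.0082645 + 0.0082645 + 0.0082645 + 0.0082645 + 0.0330579 = 0.1570248.
So 1/D = 6.36842, i.e. 6.368 to 3 decimal places.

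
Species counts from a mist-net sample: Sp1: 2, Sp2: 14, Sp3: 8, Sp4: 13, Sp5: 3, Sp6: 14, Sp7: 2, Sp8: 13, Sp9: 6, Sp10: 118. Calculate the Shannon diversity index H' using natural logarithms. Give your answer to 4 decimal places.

1.4442

Total N = 2+14+8+13+3+14+2+13+6+118 = 193, so the proportions are 0.010363, 0.072539, 0.041451, 0.067358, 0.015544, 0.072539, 0.010363, 0.067358, 0.031088, 0.611399 (working shown to 6 dp, full precision carried).
Each pᵢ ln pᵢ term: 0.010363×(-4.569543)=-0.047353, 0.072539×(-2.623633)=-0.190315, 0.041451×(-3.183249)=-0.131948, 0.067358×(-2.697741)=-0.181713, 0.015544×(-4.164078)=-0.064727, 0.072539×(-2.623633)=-0.190315, 0.010363×(-4.569543)=-0.047353, 0.067358×(-2.697741)=-0.181713, 0.031088×(-3.470931)=-0.107905, 0.611399×(-0.492006)=-0.300812.
Sum = -1.444153, so H' = 1.4442.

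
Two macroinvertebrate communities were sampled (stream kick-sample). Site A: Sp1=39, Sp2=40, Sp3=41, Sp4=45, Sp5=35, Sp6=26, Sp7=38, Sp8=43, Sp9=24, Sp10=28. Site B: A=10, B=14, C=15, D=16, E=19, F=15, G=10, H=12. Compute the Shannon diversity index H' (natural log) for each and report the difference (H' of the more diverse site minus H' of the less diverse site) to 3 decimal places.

0.225

Site A: N=359, proportions 0.108635, 0.111421, 0.114206, 0.125348, 0.097493, 0.072423, 0.10585, 0.119777, 0.066852, 0.077994, giving H' = 2.282562 (working shown to 6 dp, full precision carried).
Site B: N=111, proportions 0.09009, 0.126126, 0.135135, 0.144144, 0.171171, 0.135135, 0.09009, 0.108108, giving H' = 2.057596.
Difference = |2.282562 − 2.057596| = 0.224966, i.e. 0.225 to 3 decimal places.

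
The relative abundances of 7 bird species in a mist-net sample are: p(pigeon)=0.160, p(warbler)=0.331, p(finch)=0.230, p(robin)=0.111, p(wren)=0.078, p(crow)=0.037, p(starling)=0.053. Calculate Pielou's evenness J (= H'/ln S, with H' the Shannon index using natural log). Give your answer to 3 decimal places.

H' = −Σ pᵢ ln pᵢ = −((-0.29321) + (-0.36597) + (-0.33803) + (-0.24400) + (-0.19898) + (-0.12198) + (-0.15569)) = 1.71786 (working shown to 5 dp, full precision carried).
With S = 7 species, ln S = 1.94591, so J = 1.71786/1.94591 = 0.88280, i.e. 0.883 to 3 decimal places.

0.883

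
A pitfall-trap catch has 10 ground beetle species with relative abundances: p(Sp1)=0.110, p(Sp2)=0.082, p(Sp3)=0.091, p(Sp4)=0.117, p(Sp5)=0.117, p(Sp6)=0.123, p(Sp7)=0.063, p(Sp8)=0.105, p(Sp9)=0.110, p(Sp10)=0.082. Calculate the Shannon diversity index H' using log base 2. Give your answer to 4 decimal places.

3.2959

Each pᵢ log₂ pᵢ term (working shown to 6 dp, full precision carried): 0.11×(-3.184425)=-0.350287, 0.082×(-3.608232)=-0.295875, 0.091×(-3.457990)=-0.314677, 0.117×(-3.095420)=-0.362164, 0.117×(-3.095420)=-0.362164, 0.123×(-3.023270)=-0.371862, 0.063×(-3.988504)=-0.251276, 0.105×(-3.251539)=-0.341412, 0.11×(-3.184425)=-0.350287, 0.082×(-3.608232)=-0.295875.
Sum = -3.295878, so H' = 3.2959.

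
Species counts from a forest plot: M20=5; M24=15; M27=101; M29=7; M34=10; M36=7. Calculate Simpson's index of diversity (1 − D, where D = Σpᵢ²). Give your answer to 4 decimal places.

Total N = 5+15+101+7+10+7 = 145, so the proportions are 0.034483, 0.103448, 0.696552, 0.048276, 0.068966, 0.048276 (working shown to 6 dp, full precision carried).
D = 0.034483² + 0.103448² + 0.696552² + 0.048276² + 0.068966² + 0.048276² = 0.001189 + 0.010702 + 0.485184 + 0.002331 + 0.004756 + 0.002331 = 0.506492.
So 1 − D = 0.493508, i.e. 0.4935 to 4 decimal places.

0.4935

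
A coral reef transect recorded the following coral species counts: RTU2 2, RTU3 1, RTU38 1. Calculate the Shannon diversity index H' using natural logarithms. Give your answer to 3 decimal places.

1.040

Total N = 2+1+1 = 4, so the proportions are 0.5, 0.25, 0.25 (working shown to 5 dp, full precision carried).
Each pᵢ ln pᵢ term: 0.5×(-0.69315)=-0.34657, 0.25×(-1.38629)=-0.34657, 0.25×(-1.38629)=-0.34657.
Sum = -1.03972, so H' = 1.040.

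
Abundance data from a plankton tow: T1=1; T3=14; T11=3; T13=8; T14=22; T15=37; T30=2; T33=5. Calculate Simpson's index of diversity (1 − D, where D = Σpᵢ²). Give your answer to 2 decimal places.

0.75

Total N = 1+14+3+8+22+37+2+5 = 92, so the proportions are 0.0109, 0.1522, 0.0326, 0.087, 0.2391, 0.4022, 0.0217, 0.0543 (working shown to 4 dp, full precision carried).
D = 0.0109² + 0.1522² + 0.0326² + 0.087² + 0.2391² + 0.4022² + 0.0217² + 0.0543² = 0.0001 + 0.0232 + 0.0011 + 0.0076 + 0.0572 + 0.1617 + 0.0005 + 0.0030 = 0.2543.
So 1 − D = 0.7457, i.e. 0.75 to 2 decimal places.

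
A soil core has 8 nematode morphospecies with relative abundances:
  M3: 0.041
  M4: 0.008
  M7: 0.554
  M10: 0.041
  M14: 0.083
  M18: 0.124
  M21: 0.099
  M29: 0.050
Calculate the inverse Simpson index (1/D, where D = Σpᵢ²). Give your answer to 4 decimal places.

D = 0.041² + 0.008² + 0.554² + 0.041² + 0.083² + 0.124² + 0.099² + 0.05² = 0.0016810 + 0.0000640 + 0.3069160 + 0.0016810 + 0.0068890 + 0.0153760 + 0.0098010 + 0.0025000 = 0.3449080 (working shown to 7 dp, full precision carried).
So 1/D = 2.899324, i.e. 2.8993 to 4 decimal places.

2.8993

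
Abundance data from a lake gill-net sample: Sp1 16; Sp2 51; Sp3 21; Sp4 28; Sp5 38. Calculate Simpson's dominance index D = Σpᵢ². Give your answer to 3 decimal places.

0.233

Total N = 16+51+21+28+38 = 154, so the proportions are 0.1039, 0.33117, 0.13636, 0.18182, 0.24675 (working shown to 5 dp, full precision carried).
D = 0.1039² + 0.33117² + 0.13636² + 0.18182² + 0.24675² = 0.01079 + 0.10967 + 0.01860 + 0.03306 + 0.06089 = 0.23301.
To 3 decimal places, D = 0.233.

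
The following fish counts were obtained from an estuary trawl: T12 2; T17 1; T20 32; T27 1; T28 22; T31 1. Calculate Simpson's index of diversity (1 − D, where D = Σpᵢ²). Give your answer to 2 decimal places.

Total N = 2+1+32+1+22+1 = 59, so the proportions are 0.0339, 0.0169, 0.5424, 0.0169, 0.3729, 0.0169 (working shown to 4 dp, full precision carried).
D = 0.0339² + 0.0169² + 0.5424² + 0.0169² + 0.3729² + 0.0169² = 0.0011 + 0.0003 + 0.2942 + 0.0003 + 0.1390 + 0.0003 = 0.4352.
So 1 − D = 0.5648, i.e. 0.56 to 2 decimal places.

0.56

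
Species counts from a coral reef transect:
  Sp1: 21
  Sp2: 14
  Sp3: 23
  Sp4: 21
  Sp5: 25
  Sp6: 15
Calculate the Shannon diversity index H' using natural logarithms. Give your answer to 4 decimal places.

1.7705

Total N = 21+14+23+21+25+15 = 119, so the proportions are 0.176471, 0.117647, 0.193277, 0.176471, 0.210084, 0.12605 (working shown to 6 dp, full precision carried).
Each pᵢ ln pᵢ term: 0.176471×(-1.734601)=-0.306106, 0.117647×(-2.140066)=-0.251772, 0.193277×(-1.643629)=-0.317676, 0.176471×(-1.734601)=-0.306106, 0.210084×(-1.560248)=-0.327783, 0.12605×(-2.071073)=-0.261060.
Sum = -1.770504, so H' = 1.7705.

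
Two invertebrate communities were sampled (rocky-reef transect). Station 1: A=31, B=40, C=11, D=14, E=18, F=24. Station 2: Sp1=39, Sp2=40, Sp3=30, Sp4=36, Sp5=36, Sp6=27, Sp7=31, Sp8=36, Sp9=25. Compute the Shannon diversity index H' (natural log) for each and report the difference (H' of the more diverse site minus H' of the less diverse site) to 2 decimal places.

Station 1: N=138, proportions 0.22464, 0.28986, 0.07971, 0.10145, 0.13043, 0.17391, giving H' = 1.69803 (working shown to 5 dp, full precision carried).
Station 2: N=300, proportions 0.13, 0.13333, 0.1, 0.12, 0.12, 0.09, 0.10333, 0.12, 0.08333, giving H' = 2.18577.
Difference = |1.69803 − 2.18577| = 0.48774, i.e. 0.49 to 2 decimal places.

0.49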